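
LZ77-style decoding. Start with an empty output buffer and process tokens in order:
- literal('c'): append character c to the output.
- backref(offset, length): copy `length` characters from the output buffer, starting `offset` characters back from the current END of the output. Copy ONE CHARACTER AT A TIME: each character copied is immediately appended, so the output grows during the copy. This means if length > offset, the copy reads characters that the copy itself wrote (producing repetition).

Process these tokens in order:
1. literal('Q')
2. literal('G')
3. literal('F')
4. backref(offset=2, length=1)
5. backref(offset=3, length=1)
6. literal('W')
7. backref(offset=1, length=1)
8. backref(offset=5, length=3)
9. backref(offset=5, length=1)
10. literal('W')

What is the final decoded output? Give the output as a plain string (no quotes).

Answer: QGFGGWWFGGWW

Derivation:
Token 1: literal('Q'). Output: "Q"
Token 2: literal('G'). Output: "QG"
Token 3: literal('F'). Output: "QGF"
Token 4: backref(off=2, len=1). Copied 'G' from pos 1. Output: "QGFG"
Token 5: backref(off=3, len=1). Copied 'G' from pos 1. Output: "QGFGG"
Token 6: literal('W'). Output: "QGFGGW"
Token 7: backref(off=1, len=1). Copied 'W' from pos 5. Output: "QGFGGWW"
Token 8: backref(off=5, len=3). Copied 'FGG' from pos 2. Output: "QGFGGWWFGG"
Token 9: backref(off=5, len=1). Copied 'W' from pos 5. Output: "QGFGGWWFGGW"
Token 10: literal('W'). Output: "QGFGGWWFGGWW"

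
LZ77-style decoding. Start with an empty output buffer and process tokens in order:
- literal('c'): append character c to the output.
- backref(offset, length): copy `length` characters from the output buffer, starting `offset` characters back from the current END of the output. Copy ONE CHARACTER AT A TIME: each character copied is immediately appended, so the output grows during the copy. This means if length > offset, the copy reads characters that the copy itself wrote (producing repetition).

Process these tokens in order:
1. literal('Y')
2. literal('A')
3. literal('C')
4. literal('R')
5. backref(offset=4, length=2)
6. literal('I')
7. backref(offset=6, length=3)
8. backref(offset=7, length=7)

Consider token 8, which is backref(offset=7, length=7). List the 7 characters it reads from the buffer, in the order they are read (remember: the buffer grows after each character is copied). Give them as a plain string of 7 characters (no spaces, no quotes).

Token 1: literal('Y'). Output: "Y"
Token 2: literal('A'). Output: "YA"
Token 3: literal('C'). Output: "YAC"
Token 4: literal('R'). Output: "YACR"
Token 5: backref(off=4, len=2). Copied 'YA' from pos 0. Output: "YACRYA"
Token 6: literal('I'). Output: "YACRYAI"
Token 7: backref(off=6, len=3). Copied 'ACR' from pos 1. Output: "YACRYAIACR"
Token 8: backref(off=7, len=7). Buffer before: "YACRYAIACR" (len 10)
  byte 1: read out[3]='R', append. Buffer now: "YACRYAIACRR"
  byte 2: read out[4]='Y', append. Buffer now: "YACRYAIACRRY"
  byte 3: read out[5]='A', append. Buffer now: "YACRYAIACRRYA"
  byte 4: read out[6]='I', append. Buffer now: "YACRYAIACRRYAI"
  byte 5: read out[7]='A', append. Buffer now: "YACRYAIACRRYAIA"
  byte 6: read out[8]='C', append. Buffer now: "YACRYAIACRRYAIAC"
  byte 7: read out[9]='R', append. Buffer now: "YACRYAIACRRYAIACR"

Answer: RYAIACR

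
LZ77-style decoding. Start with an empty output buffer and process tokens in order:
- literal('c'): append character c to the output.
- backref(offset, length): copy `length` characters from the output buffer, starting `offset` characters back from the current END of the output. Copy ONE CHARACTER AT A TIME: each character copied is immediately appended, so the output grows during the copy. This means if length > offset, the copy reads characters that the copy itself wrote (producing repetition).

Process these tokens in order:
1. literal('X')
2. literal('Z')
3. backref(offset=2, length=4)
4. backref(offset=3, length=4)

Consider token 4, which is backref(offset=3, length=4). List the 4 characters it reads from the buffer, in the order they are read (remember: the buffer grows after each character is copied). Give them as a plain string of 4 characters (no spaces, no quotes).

Token 1: literal('X'). Output: "X"
Token 2: literal('Z'). Output: "XZ"
Token 3: backref(off=2, len=4) (overlapping!). Copied 'XZXZ' from pos 0. Output: "XZXZXZ"
Token 4: backref(off=3, len=4). Buffer before: "XZXZXZ" (len 6)
  byte 1: read out[3]='Z', append. Buffer now: "XZXZXZZ"
  byte 2: read out[4]='X', append. Buffer now: "XZXZXZZX"
  byte 3: read out[5]='Z', append. Buffer now: "XZXZXZZXZ"
  byte 4: read out[6]='Z', append. Buffer now: "XZXZXZZXZZ"

Answer: ZXZZ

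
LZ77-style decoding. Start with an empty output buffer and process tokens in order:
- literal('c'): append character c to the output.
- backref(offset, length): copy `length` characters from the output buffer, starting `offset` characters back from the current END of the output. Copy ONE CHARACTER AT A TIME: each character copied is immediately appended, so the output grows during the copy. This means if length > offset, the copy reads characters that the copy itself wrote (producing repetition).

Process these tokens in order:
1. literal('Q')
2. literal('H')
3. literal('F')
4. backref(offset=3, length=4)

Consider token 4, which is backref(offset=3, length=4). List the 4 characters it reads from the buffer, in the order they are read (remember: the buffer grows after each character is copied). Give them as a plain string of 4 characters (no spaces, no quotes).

Token 1: literal('Q'). Output: "Q"
Token 2: literal('H'). Output: "QH"
Token 3: literal('F'). Output: "QHF"
Token 4: backref(off=3, len=4). Buffer before: "QHF" (len 3)
  byte 1: read out[0]='Q', append. Buffer now: "QHFQ"
  byte 2: read out[1]='H', append. Buffer now: "QHFQH"
  byte 3: read out[2]='F', append. Buffer now: "QHFQHF"
  byte 4: read out[3]='Q', append. Buffer now: "QHFQHFQ"

Answer: QHFQ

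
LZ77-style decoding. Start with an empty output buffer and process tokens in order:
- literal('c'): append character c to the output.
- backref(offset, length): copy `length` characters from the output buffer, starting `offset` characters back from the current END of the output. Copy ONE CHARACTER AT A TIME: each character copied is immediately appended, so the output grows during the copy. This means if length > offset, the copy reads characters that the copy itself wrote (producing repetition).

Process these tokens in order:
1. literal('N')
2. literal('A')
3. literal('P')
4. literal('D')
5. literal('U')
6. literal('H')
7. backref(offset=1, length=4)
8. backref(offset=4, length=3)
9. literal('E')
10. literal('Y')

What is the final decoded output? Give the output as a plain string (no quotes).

Token 1: literal('N'). Output: "N"
Token 2: literal('A'). Output: "NA"
Token 3: literal('P'). Output: "NAP"
Token 4: literal('D'). Output: "NAPD"
Token 5: literal('U'). Output: "NAPDU"
Token 6: literal('H'). Output: "NAPDUH"
Token 7: backref(off=1, len=4) (overlapping!). Copied 'HHHH' from pos 5. Output: "NAPDUHHHHH"
Token 8: backref(off=4, len=3). Copied 'HHH' from pos 6. Output: "NAPDUHHHHHHHH"
Token 9: literal('E'). Output: "NAPDUHHHHHHHHE"
Token 10: literal('Y'). Output: "NAPDUHHHHHHHHEY"

Answer: NAPDUHHHHHHHHEY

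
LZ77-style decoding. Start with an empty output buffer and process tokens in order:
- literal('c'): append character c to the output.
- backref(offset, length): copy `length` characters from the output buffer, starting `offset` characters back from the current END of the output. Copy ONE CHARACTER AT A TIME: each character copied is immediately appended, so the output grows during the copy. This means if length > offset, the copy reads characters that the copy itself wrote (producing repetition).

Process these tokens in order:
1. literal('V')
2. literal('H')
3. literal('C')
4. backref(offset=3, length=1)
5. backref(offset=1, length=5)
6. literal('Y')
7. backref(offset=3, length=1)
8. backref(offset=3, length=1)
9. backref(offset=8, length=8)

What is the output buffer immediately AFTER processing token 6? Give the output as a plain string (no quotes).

Answer: VHCVVVVVVY

Derivation:
Token 1: literal('V'). Output: "V"
Token 2: literal('H'). Output: "VH"
Token 3: literal('C'). Output: "VHC"
Token 4: backref(off=3, len=1). Copied 'V' from pos 0. Output: "VHCV"
Token 5: backref(off=1, len=5) (overlapping!). Copied 'VVVVV' from pos 3. Output: "VHCVVVVVV"
Token 6: literal('Y'). Output: "VHCVVVVVVY"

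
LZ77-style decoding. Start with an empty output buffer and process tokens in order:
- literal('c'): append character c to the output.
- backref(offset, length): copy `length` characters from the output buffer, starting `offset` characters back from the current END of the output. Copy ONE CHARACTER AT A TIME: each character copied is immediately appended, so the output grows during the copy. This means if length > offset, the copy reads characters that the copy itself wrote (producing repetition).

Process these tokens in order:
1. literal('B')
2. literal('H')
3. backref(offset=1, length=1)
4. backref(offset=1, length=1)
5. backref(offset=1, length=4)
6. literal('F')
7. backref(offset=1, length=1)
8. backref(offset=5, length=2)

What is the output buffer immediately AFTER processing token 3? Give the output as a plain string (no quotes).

Token 1: literal('B'). Output: "B"
Token 2: literal('H'). Output: "BH"
Token 3: backref(off=1, len=1). Copied 'H' from pos 1. Output: "BHH"

Answer: BHH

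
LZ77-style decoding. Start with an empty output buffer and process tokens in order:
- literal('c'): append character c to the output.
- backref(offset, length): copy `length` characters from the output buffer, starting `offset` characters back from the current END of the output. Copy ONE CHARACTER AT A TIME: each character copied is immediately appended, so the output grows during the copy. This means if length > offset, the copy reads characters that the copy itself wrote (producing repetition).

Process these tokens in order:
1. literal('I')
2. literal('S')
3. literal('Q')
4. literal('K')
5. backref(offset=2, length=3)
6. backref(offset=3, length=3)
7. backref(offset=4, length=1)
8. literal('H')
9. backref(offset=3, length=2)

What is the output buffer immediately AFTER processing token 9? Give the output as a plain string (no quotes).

Token 1: literal('I'). Output: "I"
Token 2: literal('S'). Output: "IS"
Token 3: literal('Q'). Output: "ISQ"
Token 4: literal('K'). Output: "ISQK"
Token 5: backref(off=2, len=3) (overlapping!). Copied 'QKQ' from pos 2. Output: "ISQKQKQ"
Token 6: backref(off=3, len=3). Copied 'QKQ' from pos 4. Output: "ISQKQKQQKQ"
Token 7: backref(off=4, len=1). Copied 'Q' from pos 6. Output: "ISQKQKQQKQQ"
Token 8: literal('H'). Output: "ISQKQKQQKQQH"
Token 9: backref(off=3, len=2). Copied 'QQ' from pos 9. Output: "ISQKQKQQKQQHQQ"

Answer: ISQKQKQQKQQHQQ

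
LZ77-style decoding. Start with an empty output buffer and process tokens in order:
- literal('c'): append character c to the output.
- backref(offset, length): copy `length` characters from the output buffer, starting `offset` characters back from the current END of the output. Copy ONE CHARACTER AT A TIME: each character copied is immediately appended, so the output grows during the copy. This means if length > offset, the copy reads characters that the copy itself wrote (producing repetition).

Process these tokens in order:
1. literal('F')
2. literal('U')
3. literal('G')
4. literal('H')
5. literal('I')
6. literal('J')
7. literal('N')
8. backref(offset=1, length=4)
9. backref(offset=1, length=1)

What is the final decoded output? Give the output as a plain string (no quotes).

Token 1: literal('F'). Output: "F"
Token 2: literal('U'). Output: "FU"
Token 3: literal('G'). Output: "FUG"
Token 4: literal('H'). Output: "FUGH"
Token 5: literal('I'). Output: "FUGHI"
Token 6: literal('J'). Output: "FUGHIJ"
Token 7: literal('N'). Output: "FUGHIJN"
Token 8: backref(off=1, len=4) (overlapping!). Copied 'NNNN' from pos 6. Output: "FUGHIJNNNNN"
Token 9: backref(off=1, len=1). Copied 'N' from pos 10. Output: "FUGHIJNNNNNN"

Answer: FUGHIJNNNNNN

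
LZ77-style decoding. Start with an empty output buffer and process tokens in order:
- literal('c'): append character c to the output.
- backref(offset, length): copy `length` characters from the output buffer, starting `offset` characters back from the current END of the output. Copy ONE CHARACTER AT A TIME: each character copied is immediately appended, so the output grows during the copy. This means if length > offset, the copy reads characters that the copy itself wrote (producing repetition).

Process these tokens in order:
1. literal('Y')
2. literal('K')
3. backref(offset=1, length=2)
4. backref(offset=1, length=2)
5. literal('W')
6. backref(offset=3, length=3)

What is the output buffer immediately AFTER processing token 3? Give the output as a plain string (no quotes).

Answer: YKKK

Derivation:
Token 1: literal('Y'). Output: "Y"
Token 2: literal('K'). Output: "YK"
Token 3: backref(off=1, len=2) (overlapping!). Copied 'KK' from pos 1. Output: "YKKK"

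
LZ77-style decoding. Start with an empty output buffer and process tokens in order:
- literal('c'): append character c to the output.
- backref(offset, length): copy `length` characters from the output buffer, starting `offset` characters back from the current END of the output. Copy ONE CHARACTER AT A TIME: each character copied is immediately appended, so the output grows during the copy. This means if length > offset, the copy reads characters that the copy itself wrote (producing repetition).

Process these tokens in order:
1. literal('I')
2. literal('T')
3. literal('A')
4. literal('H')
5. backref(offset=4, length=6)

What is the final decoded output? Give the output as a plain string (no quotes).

Answer: ITAHITAHIT

Derivation:
Token 1: literal('I'). Output: "I"
Token 2: literal('T'). Output: "IT"
Token 3: literal('A'). Output: "ITA"
Token 4: literal('H'). Output: "ITAH"
Token 5: backref(off=4, len=6) (overlapping!). Copied 'ITAHIT' from pos 0. Output: "ITAHITAHIT"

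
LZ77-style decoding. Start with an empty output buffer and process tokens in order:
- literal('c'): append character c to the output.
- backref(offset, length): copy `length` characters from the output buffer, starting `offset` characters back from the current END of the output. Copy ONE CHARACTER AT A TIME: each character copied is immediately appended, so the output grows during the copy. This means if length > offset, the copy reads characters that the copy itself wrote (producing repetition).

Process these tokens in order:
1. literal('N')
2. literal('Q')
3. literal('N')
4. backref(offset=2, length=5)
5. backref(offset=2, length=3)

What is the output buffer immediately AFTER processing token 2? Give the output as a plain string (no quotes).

Token 1: literal('N'). Output: "N"
Token 2: literal('Q'). Output: "NQ"

Answer: NQ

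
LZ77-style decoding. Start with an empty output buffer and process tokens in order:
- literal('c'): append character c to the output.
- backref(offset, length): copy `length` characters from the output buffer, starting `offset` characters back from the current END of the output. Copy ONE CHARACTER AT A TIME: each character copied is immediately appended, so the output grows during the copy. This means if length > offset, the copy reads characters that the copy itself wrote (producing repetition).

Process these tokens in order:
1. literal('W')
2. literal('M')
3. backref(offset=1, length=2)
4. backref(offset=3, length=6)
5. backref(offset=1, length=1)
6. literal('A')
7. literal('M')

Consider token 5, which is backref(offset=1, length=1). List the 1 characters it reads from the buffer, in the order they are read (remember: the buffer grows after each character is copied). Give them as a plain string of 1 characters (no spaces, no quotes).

Token 1: literal('W'). Output: "W"
Token 2: literal('M'). Output: "WM"
Token 3: backref(off=1, len=2) (overlapping!). Copied 'MM' from pos 1. Output: "WMMM"
Token 4: backref(off=3, len=6) (overlapping!). Copied 'MMMMMM' from pos 1. Output: "WMMMMMMMMM"
Token 5: backref(off=1, len=1). Buffer before: "WMMMMMMMMM" (len 10)
  byte 1: read out[9]='M', append. Buffer now: "WMMMMMMMMMM"

Answer: M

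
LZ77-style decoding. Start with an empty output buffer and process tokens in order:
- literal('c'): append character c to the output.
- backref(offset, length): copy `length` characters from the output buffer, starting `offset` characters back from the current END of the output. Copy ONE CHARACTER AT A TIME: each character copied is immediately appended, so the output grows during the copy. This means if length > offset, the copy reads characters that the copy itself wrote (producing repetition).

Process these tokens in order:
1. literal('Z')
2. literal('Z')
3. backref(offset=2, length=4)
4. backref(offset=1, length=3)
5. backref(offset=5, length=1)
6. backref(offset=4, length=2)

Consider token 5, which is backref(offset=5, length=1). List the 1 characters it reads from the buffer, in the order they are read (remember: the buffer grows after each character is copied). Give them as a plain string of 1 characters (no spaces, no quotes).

Answer: Z

Derivation:
Token 1: literal('Z'). Output: "Z"
Token 2: literal('Z'). Output: "ZZ"
Token 3: backref(off=2, len=4) (overlapping!). Copied 'ZZZZ' from pos 0. Output: "ZZZZZZ"
Token 4: backref(off=1, len=3) (overlapping!). Copied 'ZZZ' from pos 5. Output: "ZZZZZZZZZ"
Token 5: backref(off=5, len=1). Buffer before: "ZZZZZZZZZ" (len 9)
  byte 1: read out[4]='Z', append. Buffer now: "ZZZZZZZZZZ"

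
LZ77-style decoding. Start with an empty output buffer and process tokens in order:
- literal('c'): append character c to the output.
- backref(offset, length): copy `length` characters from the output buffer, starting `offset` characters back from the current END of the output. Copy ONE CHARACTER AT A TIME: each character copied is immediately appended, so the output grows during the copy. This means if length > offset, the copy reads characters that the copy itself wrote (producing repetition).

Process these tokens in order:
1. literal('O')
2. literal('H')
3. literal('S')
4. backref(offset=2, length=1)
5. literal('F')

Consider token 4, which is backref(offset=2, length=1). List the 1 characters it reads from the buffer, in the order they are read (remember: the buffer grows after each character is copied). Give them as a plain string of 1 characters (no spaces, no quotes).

Token 1: literal('O'). Output: "O"
Token 2: literal('H'). Output: "OH"
Token 3: literal('S'). Output: "OHS"
Token 4: backref(off=2, len=1). Buffer before: "OHS" (len 3)
  byte 1: read out[1]='H', append. Buffer now: "OHSH"

Answer: H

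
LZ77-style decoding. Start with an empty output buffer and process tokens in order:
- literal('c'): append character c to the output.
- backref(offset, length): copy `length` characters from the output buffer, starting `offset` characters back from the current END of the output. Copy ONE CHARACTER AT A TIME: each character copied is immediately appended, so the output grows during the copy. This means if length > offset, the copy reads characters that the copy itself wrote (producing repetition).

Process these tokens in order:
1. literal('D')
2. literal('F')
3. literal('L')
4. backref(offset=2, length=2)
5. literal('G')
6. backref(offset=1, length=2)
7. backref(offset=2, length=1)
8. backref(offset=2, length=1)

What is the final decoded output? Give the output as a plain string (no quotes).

Token 1: literal('D'). Output: "D"
Token 2: literal('F'). Output: "DF"
Token 3: literal('L'). Output: "DFL"
Token 4: backref(off=2, len=2). Copied 'FL' from pos 1. Output: "DFLFL"
Token 5: literal('G'). Output: "DFLFLG"
Token 6: backref(off=1, len=2) (overlapping!). Copied 'GG' from pos 5. Output: "DFLFLGGG"
Token 7: backref(off=2, len=1). Copied 'G' from pos 6. Output: "DFLFLGGGG"
Token 8: backref(off=2, len=1). Copied 'G' from pos 7. Output: "DFLFLGGGGG"

Answer: DFLFLGGGGG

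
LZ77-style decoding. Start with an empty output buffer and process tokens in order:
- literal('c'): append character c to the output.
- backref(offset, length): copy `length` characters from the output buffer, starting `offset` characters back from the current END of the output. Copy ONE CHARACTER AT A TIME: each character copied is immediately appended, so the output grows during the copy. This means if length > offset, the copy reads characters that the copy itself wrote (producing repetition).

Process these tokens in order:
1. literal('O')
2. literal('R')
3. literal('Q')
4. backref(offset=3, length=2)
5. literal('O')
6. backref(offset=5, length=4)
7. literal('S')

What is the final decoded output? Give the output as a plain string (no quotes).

Token 1: literal('O'). Output: "O"
Token 2: literal('R'). Output: "OR"
Token 3: literal('Q'). Output: "ORQ"
Token 4: backref(off=3, len=2). Copied 'OR' from pos 0. Output: "ORQOR"
Token 5: literal('O'). Output: "ORQORO"
Token 6: backref(off=5, len=4). Copied 'RQOR' from pos 1. Output: "ORQORORQOR"
Token 7: literal('S'). Output: "ORQORORQORS"

Answer: ORQORORQORS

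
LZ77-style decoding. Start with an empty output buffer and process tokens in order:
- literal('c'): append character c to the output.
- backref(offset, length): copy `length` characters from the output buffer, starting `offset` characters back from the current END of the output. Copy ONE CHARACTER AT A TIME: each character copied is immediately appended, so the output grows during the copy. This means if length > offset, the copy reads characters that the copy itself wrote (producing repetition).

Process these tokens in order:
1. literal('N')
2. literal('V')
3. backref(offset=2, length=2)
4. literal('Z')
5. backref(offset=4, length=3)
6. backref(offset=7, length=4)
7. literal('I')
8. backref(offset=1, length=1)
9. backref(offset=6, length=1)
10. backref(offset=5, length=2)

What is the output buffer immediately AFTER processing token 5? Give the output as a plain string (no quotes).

Token 1: literal('N'). Output: "N"
Token 2: literal('V'). Output: "NV"
Token 3: backref(off=2, len=2). Copied 'NV' from pos 0. Output: "NVNV"
Token 4: literal('Z'). Output: "NVNVZ"
Token 5: backref(off=4, len=3). Copied 'VNV' from pos 1. Output: "NVNVZVNV"

Answer: NVNVZVNV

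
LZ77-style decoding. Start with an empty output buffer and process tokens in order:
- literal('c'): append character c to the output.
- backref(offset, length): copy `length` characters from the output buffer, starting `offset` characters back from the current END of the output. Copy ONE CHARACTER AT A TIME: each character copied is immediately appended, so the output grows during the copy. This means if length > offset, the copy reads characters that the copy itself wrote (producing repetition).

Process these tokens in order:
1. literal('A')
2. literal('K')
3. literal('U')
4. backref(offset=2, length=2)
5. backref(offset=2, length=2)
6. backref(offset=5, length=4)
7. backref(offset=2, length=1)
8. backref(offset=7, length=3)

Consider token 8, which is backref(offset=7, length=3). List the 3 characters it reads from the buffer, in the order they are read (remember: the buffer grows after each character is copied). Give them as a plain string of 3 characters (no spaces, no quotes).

Token 1: literal('A'). Output: "A"
Token 2: literal('K'). Output: "AK"
Token 3: literal('U'). Output: "AKU"
Token 4: backref(off=2, len=2). Copied 'KU' from pos 1. Output: "AKUKU"
Token 5: backref(off=2, len=2). Copied 'KU' from pos 3. Output: "AKUKUKU"
Token 6: backref(off=5, len=4). Copied 'UKUK' from pos 2. Output: "AKUKUKUUKUK"
Token 7: backref(off=2, len=1). Copied 'U' from pos 9. Output: "AKUKUKUUKUKU"
Token 8: backref(off=7, len=3). Buffer before: "AKUKUKUUKUKU" (len 12)
  byte 1: read out[5]='K', append. Buffer now: "AKUKUKUUKUKUK"
  byte 2: read out[6]='U', append. Buffer now: "AKUKUKUUKUKUKU"
  byte 3: read out[7]='U', append. Buffer now: "AKUKUKUUKUKUKUU"

Answer: KUU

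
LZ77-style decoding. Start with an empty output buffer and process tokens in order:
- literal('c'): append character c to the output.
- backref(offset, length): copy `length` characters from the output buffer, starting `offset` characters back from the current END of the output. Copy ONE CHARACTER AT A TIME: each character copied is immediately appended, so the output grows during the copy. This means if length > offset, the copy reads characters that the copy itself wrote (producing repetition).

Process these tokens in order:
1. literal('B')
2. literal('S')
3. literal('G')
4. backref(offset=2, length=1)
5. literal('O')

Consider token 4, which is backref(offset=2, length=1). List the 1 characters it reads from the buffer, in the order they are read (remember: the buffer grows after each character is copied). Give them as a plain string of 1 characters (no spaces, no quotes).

Token 1: literal('B'). Output: "B"
Token 2: literal('S'). Output: "BS"
Token 3: literal('G'). Output: "BSG"
Token 4: backref(off=2, len=1). Buffer before: "BSG" (len 3)
  byte 1: read out[1]='S', append. Buffer now: "BSGS"

Answer: S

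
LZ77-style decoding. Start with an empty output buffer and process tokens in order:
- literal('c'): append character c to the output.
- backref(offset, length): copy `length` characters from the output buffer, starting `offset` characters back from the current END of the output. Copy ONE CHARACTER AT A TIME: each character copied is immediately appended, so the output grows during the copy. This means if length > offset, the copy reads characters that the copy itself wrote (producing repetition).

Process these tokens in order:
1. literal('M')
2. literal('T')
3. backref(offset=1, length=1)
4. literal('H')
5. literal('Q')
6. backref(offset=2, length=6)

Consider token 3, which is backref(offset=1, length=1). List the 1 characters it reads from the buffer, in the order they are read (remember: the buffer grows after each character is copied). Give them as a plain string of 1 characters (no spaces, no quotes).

Token 1: literal('M'). Output: "M"
Token 2: literal('T'). Output: "MT"
Token 3: backref(off=1, len=1). Buffer before: "MT" (len 2)
  byte 1: read out[1]='T', append. Buffer now: "MTT"

Answer: T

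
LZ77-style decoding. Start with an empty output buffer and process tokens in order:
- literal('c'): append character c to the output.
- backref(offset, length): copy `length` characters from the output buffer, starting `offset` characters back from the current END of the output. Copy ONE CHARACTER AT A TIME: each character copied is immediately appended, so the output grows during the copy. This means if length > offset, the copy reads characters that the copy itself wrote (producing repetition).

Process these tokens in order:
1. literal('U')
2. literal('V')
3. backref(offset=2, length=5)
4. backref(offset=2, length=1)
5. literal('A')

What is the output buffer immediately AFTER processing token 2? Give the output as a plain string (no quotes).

Token 1: literal('U'). Output: "U"
Token 2: literal('V'). Output: "UV"

Answer: UV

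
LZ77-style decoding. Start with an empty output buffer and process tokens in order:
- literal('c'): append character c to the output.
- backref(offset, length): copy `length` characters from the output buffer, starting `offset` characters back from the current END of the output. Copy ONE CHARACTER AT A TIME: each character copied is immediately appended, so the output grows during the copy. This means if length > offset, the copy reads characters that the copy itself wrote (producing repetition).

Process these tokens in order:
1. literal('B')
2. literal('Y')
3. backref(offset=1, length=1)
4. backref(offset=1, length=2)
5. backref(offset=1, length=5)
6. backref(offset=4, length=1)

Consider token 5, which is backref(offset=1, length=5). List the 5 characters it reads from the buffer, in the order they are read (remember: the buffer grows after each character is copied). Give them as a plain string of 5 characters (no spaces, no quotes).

Answer: YYYYY

Derivation:
Token 1: literal('B'). Output: "B"
Token 2: literal('Y'). Output: "BY"
Token 3: backref(off=1, len=1). Copied 'Y' from pos 1. Output: "BYY"
Token 4: backref(off=1, len=2) (overlapping!). Copied 'YY' from pos 2. Output: "BYYYY"
Token 5: backref(off=1, len=5). Buffer before: "BYYYY" (len 5)
  byte 1: read out[4]='Y', append. Buffer now: "BYYYYY"
  byte 2: read out[5]='Y', append. Buffer now: "BYYYYYY"
  byte 3: read out[6]='Y', append. Buffer now: "BYYYYYYY"
  byte 4: read out[7]='Y', append. Buffer now: "BYYYYYYYY"
  byte 5: read out[8]='Y', append. Buffer now: "BYYYYYYYYY"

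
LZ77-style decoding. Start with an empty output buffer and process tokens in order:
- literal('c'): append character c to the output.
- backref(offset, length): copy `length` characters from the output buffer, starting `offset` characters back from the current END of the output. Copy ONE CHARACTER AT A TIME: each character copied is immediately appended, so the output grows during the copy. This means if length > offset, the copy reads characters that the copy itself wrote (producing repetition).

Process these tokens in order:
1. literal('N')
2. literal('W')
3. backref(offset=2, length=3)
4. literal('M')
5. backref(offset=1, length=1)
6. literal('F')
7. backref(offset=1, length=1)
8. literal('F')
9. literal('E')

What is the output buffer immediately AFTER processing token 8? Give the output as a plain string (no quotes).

Token 1: literal('N'). Output: "N"
Token 2: literal('W'). Output: "NW"
Token 3: backref(off=2, len=3) (overlapping!). Copied 'NWN' from pos 0. Output: "NWNWN"
Token 4: literal('M'). Output: "NWNWNM"
Token 5: backref(off=1, len=1). Copied 'M' from pos 5. Output: "NWNWNMM"
Token 6: literal('F'). Output: "NWNWNMMF"
Token 7: backref(off=1, len=1). Copied 'F' from pos 7. Output: "NWNWNMMFF"
Token 8: literal('F'). Output: "NWNWNMMFFF"

Answer: NWNWNMMFFF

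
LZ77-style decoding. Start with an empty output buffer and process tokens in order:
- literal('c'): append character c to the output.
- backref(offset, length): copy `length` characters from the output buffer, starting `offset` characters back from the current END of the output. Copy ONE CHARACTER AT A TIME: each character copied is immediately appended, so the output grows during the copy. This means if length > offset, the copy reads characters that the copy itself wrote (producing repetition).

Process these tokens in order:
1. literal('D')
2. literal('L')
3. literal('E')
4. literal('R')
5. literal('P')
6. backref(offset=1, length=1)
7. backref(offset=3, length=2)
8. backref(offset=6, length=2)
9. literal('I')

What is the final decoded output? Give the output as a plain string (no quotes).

Token 1: literal('D'). Output: "D"
Token 2: literal('L'). Output: "DL"
Token 3: literal('E'). Output: "DLE"
Token 4: literal('R'). Output: "DLER"
Token 5: literal('P'). Output: "DLERP"
Token 6: backref(off=1, len=1). Copied 'P' from pos 4. Output: "DLERPP"
Token 7: backref(off=3, len=2). Copied 'RP' from pos 3. Output: "DLERPPRP"
Token 8: backref(off=6, len=2). Copied 'ER' from pos 2. Output: "DLERPPRPER"
Token 9: literal('I'). Output: "DLERPPRPERI"

Answer: DLERPPRPERI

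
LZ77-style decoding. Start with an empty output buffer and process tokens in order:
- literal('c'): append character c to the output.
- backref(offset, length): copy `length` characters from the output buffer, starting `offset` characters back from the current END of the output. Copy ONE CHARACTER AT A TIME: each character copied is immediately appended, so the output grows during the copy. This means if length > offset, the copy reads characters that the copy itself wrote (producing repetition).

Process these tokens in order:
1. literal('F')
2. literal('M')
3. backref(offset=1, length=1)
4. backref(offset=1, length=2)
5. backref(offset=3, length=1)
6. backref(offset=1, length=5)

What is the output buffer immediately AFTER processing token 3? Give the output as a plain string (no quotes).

Answer: FMM

Derivation:
Token 1: literal('F'). Output: "F"
Token 2: literal('M'). Output: "FM"
Token 3: backref(off=1, len=1). Copied 'M' from pos 1. Output: "FMM"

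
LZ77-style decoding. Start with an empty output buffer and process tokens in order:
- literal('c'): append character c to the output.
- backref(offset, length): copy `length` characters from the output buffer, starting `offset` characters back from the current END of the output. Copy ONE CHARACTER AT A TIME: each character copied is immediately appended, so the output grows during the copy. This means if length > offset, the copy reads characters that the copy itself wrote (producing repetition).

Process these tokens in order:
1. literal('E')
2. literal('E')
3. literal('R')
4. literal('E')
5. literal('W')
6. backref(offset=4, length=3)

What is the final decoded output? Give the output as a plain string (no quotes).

Token 1: literal('E'). Output: "E"
Token 2: literal('E'). Output: "EE"
Token 3: literal('R'). Output: "EER"
Token 4: literal('E'). Output: "EERE"
Token 5: literal('W'). Output: "EEREW"
Token 6: backref(off=4, len=3). Copied 'ERE' from pos 1. Output: "EEREWERE"

Answer: EEREWERE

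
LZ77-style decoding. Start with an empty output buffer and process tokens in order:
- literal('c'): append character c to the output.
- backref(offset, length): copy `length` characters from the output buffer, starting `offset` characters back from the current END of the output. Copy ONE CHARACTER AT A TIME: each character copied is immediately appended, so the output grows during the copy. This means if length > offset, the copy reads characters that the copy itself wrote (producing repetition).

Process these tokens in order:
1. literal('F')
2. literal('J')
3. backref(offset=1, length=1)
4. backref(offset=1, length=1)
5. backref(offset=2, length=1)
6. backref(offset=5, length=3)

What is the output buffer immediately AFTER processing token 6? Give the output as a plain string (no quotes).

Token 1: literal('F'). Output: "F"
Token 2: literal('J'). Output: "FJ"
Token 3: backref(off=1, len=1). Copied 'J' from pos 1. Output: "FJJ"
Token 4: backref(off=1, len=1). Copied 'J' from pos 2. Output: "FJJJ"
Token 5: backref(off=2, len=1). Copied 'J' from pos 2. Output: "FJJJJ"
Token 6: backref(off=5, len=3). Copied 'FJJ' from pos 0. Output: "FJJJJFJJ"

Answer: FJJJJFJJ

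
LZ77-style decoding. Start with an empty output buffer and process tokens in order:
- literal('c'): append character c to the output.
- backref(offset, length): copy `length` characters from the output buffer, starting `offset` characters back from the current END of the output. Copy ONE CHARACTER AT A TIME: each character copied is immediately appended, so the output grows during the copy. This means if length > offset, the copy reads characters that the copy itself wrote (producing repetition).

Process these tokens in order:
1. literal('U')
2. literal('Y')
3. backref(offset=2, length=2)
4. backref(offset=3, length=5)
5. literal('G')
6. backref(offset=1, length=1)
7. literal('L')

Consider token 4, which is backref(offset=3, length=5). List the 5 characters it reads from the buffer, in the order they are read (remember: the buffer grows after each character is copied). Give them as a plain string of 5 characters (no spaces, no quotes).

Answer: YUYYU

Derivation:
Token 1: literal('U'). Output: "U"
Token 2: literal('Y'). Output: "UY"
Token 3: backref(off=2, len=2). Copied 'UY' from pos 0. Output: "UYUY"
Token 4: backref(off=3, len=5). Buffer before: "UYUY" (len 4)
  byte 1: read out[1]='Y', append. Buffer now: "UYUYY"
  byte 2: read out[2]='U', append. Buffer now: "UYUYYU"
  byte 3: read out[3]='Y', append. Buffer now: "UYUYYUY"
  byte 4: read out[4]='Y', append. Buffer now: "UYUYYUYY"
  byte 5: read out[5]='U', append. Buffer now: "UYUYYUYYU"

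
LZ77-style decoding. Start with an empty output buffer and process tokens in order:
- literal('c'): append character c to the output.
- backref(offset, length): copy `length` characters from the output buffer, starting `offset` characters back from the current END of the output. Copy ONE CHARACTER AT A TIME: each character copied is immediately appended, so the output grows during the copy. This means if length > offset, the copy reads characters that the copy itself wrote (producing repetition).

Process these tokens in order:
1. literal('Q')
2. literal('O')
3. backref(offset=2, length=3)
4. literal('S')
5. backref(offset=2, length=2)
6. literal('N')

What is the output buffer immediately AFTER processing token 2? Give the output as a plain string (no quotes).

Token 1: literal('Q'). Output: "Q"
Token 2: literal('O'). Output: "QO"

Answer: QO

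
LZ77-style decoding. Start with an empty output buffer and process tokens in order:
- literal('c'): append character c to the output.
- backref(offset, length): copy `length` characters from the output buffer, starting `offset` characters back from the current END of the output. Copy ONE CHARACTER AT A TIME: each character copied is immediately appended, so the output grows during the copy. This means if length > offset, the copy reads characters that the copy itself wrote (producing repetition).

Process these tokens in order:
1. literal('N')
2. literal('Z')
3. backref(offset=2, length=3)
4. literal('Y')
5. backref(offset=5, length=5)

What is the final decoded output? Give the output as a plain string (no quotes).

Token 1: literal('N'). Output: "N"
Token 2: literal('Z'). Output: "NZ"
Token 3: backref(off=2, len=3) (overlapping!). Copied 'NZN' from pos 0. Output: "NZNZN"
Token 4: literal('Y'). Output: "NZNZNY"
Token 5: backref(off=5, len=5). Copied 'ZNZNY' from pos 1. Output: "NZNZNYZNZNY"

Answer: NZNZNYZNZNY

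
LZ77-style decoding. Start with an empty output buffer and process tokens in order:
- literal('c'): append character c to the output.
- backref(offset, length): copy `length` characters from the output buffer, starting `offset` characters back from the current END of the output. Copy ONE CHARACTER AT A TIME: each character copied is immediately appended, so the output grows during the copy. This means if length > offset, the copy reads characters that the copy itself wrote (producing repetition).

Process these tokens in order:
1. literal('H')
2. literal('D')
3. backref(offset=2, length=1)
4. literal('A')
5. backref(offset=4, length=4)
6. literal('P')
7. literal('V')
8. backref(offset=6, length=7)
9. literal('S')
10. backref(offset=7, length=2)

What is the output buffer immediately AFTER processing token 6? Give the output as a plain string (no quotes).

Token 1: literal('H'). Output: "H"
Token 2: literal('D'). Output: "HD"
Token 3: backref(off=2, len=1). Copied 'H' from pos 0. Output: "HDH"
Token 4: literal('A'). Output: "HDHA"
Token 5: backref(off=4, len=4). Copied 'HDHA' from pos 0. Output: "HDHAHDHA"
Token 6: literal('P'). Output: "HDHAHDHAP"

Answer: HDHAHDHAP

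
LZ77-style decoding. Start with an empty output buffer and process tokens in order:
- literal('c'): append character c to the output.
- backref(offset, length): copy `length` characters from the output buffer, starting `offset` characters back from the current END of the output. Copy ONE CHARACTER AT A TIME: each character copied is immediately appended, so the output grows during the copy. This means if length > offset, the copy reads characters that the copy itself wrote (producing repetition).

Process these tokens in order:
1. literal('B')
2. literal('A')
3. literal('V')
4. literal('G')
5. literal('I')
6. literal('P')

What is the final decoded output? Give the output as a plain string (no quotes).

Answer: BAVGIP

Derivation:
Token 1: literal('B'). Output: "B"
Token 2: literal('A'). Output: "BA"
Token 3: literal('V'). Output: "BAV"
Token 4: literal('G'). Output: "BAVG"
Token 5: literal('I'). Output: "BAVGI"
Token 6: literal('P'). Output: "BAVGIP"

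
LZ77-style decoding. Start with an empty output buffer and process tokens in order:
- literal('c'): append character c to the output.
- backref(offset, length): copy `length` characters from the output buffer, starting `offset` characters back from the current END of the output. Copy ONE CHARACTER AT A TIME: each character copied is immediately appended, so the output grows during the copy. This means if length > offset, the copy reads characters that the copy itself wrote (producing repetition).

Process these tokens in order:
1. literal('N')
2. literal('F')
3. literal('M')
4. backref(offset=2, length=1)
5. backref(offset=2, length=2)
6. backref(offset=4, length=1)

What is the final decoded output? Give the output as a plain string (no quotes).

Answer: NFMFMFM

Derivation:
Token 1: literal('N'). Output: "N"
Token 2: literal('F'). Output: "NF"
Token 3: literal('M'). Output: "NFM"
Token 4: backref(off=2, len=1). Copied 'F' from pos 1. Output: "NFMF"
Token 5: backref(off=2, len=2). Copied 'MF' from pos 2. Output: "NFMFMF"
Token 6: backref(off=4, len=1). Copied 'M' from pos 2. Output: "NFMFMFM"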